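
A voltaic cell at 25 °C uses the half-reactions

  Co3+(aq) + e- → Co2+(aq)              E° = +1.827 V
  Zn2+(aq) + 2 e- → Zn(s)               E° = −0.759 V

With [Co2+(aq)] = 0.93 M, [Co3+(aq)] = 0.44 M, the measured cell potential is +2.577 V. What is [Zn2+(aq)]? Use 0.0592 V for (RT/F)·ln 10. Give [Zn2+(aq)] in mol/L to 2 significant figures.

0.45 M

The Co³⁺/Co²⁺ couple has the larger reduction potential, so it is the cathode: E°cell = +1.827 − (−0.759) = +2.586 V and n = 2.
Since E = E° − (0.0592/n)·log Q, log Q = n(E° − E)/0.0592 = 0.304.
Balancing electrons gives 2 Co3+(aq) + Zn(s) → 2 Co2+(aq) + Zn2+(aq); thus Q = ([Co2+(aq)]^2·[Zn2+(aq)]) / [Co3+(aq)]^2.
Isolating [Zn2+(aq)] in Q = 10^{0.304} yields log [Zn2+(aq)] = −0.346, i.e. 0.45 M.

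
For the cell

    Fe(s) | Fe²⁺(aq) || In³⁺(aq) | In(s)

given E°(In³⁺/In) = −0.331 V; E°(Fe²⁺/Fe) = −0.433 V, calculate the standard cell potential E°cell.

By convention the left-hand electrode in cell notation is the anode (oxidation) and the right-hand electrode is the cathode (reduction).
E°cell = E°(right) − E°(left) = −0.331 − (−0.433) = +0.102 V.

+0.102 V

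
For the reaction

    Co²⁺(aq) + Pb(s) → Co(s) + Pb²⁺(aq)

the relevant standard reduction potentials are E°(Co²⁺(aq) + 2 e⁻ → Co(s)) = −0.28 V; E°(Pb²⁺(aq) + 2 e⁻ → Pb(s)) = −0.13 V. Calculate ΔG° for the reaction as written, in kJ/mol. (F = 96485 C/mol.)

+28.9 kJ/mol

In the reaction as written Co²⁺(aq) is reduced, so the Co²⁺/Co couple is the cathode and Pb²⁺/Pb is the anode.
E°cell = −0.28 − (−0.13) = −0.15 V; balancing electrons gives n = 2.
ΔG° = −nFE°cell = −(2)(96485)(−0.15) J/mol = +28.9 kJ/mol.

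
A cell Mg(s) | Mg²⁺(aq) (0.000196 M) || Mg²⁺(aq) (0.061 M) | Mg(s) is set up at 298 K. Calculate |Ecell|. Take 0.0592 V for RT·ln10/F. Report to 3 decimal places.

For a concentration cell E°cell = 0, since both electrodes use the same couple.
The compartment with the higher Mg²⁺(aq) concentration (0.061 M) acts as the cathode; ions are reduced there and produced at the dilute (0.000196 M) anode.
With n = 2, Ecell = −(0.0592/2)·log([dilute]/[conc]) = −(0.0592/2)·log(0.000196/0.061) = +0.074 V.

0.074 V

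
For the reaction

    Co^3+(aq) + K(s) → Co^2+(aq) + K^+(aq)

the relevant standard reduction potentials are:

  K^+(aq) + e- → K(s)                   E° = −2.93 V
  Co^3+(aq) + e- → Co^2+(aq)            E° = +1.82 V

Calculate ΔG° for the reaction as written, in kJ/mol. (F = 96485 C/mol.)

In the reaction as written Co^3+(aq) is reduced, so the Co³⁺/Co²⁺ couple is the cathode and K⁺/K is the anode.
E°cell = +1.82 − (−2.93) = +4.75 V; balancing electrons gives n = 1.
ΔG° = −nFE°cell = −(1)(96485)(+4.75) J/mol = −458 kJ/mol.

−458 kJ/mol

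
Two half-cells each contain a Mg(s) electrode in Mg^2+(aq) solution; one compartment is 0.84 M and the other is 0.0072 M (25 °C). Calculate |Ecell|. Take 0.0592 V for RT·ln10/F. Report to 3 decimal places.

For a concentration cell E°cell = 0, since both electrodes use the same couple.
The compartment with the higher Mg^2+(aq) concentration (0.84 M) acts as the cathode; ions are reduced there and produced at the dilute (0.0072 M) anode.
With n = 2, Ecell = −(0.0592/2)·log([dilute]/[conc]) = −(0.0592/2)·log(0.0072/0.84) = +0.061 V.

0.061 V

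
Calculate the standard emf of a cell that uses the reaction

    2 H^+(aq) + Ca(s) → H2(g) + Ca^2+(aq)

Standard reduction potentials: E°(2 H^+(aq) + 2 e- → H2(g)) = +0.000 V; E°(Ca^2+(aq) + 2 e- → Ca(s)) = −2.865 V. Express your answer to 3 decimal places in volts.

+2.865 V

H^+(aq) gains electrons, so the 2H⁺/H₂ couple is the cathode; the Ca²⁺/Ca couple is the anode.
E°cell = E°(cathode) − E°(anode) = +0.000 − (−2.865) = +2.865 V.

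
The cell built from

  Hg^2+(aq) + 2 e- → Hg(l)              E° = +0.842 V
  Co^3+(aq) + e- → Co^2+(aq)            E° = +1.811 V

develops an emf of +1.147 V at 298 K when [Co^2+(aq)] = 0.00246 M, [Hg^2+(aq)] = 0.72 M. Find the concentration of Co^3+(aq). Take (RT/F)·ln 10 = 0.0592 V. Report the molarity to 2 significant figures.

2.1 M

The Co³⁺/Co²⁺ couple has the larger reduction potential, so it is the cathode: E°cell = +1.811 − (+0.842) = +0.969 V and n = 2.
Rearranging E = E° − (0.0592/n)·log Q gives log Q = 2(+0.969 − (+1.147))/0.0592 = −6.014.
For 2 Co^3+(aq) + Hg(l) → 2 Co^2+(aq) + Hg^2+(aq), the reaction quotient is Q = ([Co^2+(aq)]^2·[Hg^2+(aq)]) / [Co^3+(aq)]^2.
Isolating [Co^3+(aq)] in Q = 10^{−6.014} yields log [Co^3+(aq)] = 0.327, i.e. 2.1 M.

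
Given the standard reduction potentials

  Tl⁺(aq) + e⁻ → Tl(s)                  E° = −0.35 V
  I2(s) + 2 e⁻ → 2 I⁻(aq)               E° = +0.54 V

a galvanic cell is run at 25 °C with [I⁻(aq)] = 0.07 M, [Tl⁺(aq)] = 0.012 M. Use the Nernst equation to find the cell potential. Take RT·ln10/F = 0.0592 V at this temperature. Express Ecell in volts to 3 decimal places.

+1.072 V

I₂/I⁻ is reduced (cathode, E° = +0.54 V) and Tl⁺/Tl is oxidized (anode).
The standard potential is +0.54 − (−0.35) = +0.89 V and the balanced reaction transfers n = 2 electrons.
For the overall reaction I2(s) + 2 Tl(s) → 2 I⁻(aq) + 2 Tl⁺(aq), Q = [I⁻(aq)]^2·[Tl⁺(aq)]^2 = 7.06×10^−7, giving log Q = −6.151.
Applying E = E° − (RT ln10/nF)·log Q gives +0.89 − (0.0592/2)(−6.151) = +1.072 V.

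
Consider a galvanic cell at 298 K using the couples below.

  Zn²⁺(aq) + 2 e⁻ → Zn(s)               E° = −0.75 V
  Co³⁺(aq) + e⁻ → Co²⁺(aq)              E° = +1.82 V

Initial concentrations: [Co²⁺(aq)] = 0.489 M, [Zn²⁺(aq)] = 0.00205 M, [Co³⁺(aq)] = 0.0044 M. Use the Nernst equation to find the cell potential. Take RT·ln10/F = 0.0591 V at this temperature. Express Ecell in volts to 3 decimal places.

The Co³⁺/Co²⁺ couple has the more positive E°, so it is the cathode; Zn²⁺/Zn is the anode.
The standard potential is +1.82 − (−0.75) = +2.57 V and the balanced reaction transfers n = 2 electrons.
The balanced reaction is 2 Co³⁺(aq) + Zn(s) → 2 Co²⁺(aq) + Zn²⁺(aq), so Q = ([Co²⁺(aq)]^2·[Zn²⁺(aq)]) / [Co³⁺(aq)]^2 = 25.3 and log Q = 1.403.
E = E° − (0.0591/n)·log Q = +2.57 − (0.0591/2)(1.403) = +2.529 V.

+2.529 V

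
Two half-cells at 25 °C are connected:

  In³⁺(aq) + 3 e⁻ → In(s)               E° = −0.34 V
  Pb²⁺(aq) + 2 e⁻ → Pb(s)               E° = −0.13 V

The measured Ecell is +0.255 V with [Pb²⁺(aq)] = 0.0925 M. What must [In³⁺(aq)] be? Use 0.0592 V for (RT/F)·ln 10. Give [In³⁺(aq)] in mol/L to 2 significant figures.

0.00015 M

With Pb²⁺/Pb at the cathode and In³⁺/In at the anode, E°cell = −0.13 − (−0.34) = +0.21 V (n = 6).
From the Nernst equation, log Q = n(E° − E)/0.0592 = 6·(+0.21 − (+0.255))/0.0592 = −4.561.
For 3 Pb²⁺(aq) + 2 In(s) → 3 Pb(s) + 2 In³⁺(aq), the reaction quotient is Q = [In³⁺(aq)]^2 / [Pb²⁺(aq)]^3.
Solving for the unknown gives log [In³⁺(aq)] = −3.831, so [In³⁺(aq)] ≈ 0.00015 M.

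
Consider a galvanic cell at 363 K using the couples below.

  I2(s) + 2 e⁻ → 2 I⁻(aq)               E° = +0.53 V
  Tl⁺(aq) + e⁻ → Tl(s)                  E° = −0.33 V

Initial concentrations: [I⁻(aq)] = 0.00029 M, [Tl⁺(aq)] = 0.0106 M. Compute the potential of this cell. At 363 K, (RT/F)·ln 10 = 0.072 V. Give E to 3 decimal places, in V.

+1.257 V

I₂/I⁻ is reduced (cathode, E° = +0.53 V) and Tl⁺/Tl is oxidized (anode).
The standard potential is +0.53 − (−0.33) = +0.86 V and the balanced reaction transfers n = 2 electrons.
Balancing gives I2(s) + 2 Tl(s) → 2 I⁻(aq) + 2 Tl⁺(aq); hence Q = [I⁻(aq)]^2·[Tl⁺(aq)]^2 = 9.45×10^−12 (log Q = −11.025).
Applying E = E° − (RT ln10/nF)·log Q gives +0.86 − (0.072/2)(−11.025) = +1.257 V.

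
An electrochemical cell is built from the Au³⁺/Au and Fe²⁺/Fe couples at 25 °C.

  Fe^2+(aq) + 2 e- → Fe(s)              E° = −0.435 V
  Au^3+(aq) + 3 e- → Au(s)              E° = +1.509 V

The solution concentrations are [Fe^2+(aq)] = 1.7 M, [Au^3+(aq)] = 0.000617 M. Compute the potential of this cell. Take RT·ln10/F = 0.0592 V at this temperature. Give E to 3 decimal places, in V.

+1.874 V

Au³⁺/Au is reduced (cathode, E° = +1.509 V) and Fe²⁺/Fe is oxidized (anode).
The standard potential is +1.509 − (−0.435) = +1.944 V and the balanced reaction transfers n = 6 electrons.
The balanced reaction is 2 Au^3+(aq) + 3 Fe(s) → 2 Au(s) + 3 Fe^2+(aq), so Q = [Fe^2+(aq)]^3 / [Au^3+(aq)]^2 = 1.29×10^7 and log Q = 7.111.
Applying E = E° − (RT ln10/nF)·log Q gives +1.944 − (0.0592/6)(7.111) = +1.874 V.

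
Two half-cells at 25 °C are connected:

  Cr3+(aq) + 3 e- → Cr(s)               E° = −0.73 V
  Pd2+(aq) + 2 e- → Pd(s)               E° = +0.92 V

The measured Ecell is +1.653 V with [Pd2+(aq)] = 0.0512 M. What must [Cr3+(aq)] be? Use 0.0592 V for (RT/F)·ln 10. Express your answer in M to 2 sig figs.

The Pd²⁺/Pd couple has the larger reduction potential, so it is the cathode: E°cell = +0.92 − (−0.73) = +1.65 V and n = 6.
From the Nernst equation, log Q = n(E° − E)/0.0592 = 6·(+1.65 − (+1.653))/0.0592 = −0.304.
For 3 Pd2+(aq) + 2 Cr(s) → 3 Pd(s) + 2 Cr3+(aq), the reaction quotient is Q = [Cr3+(aq)]^2 / [Pd2+(aq)]^3.
Isolating [Cr3+(aq)] in Q = 10^{−0.304} yields log [Cr3+(aq)] = −2.088, i.e. 0.0082 M.

0.0082 M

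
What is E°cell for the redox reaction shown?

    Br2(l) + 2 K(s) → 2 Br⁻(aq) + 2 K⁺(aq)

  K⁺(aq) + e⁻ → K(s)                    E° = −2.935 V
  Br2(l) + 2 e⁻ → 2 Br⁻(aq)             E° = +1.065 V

In the reaction as written, Br2(l) is reduced (cathode) and K⁺(aq) is produced by oxidation at the anode.
E°cell = E°(cathode) − E°(anode) = +1.065 − (−2.935) = +4.000 V.

+4.000 V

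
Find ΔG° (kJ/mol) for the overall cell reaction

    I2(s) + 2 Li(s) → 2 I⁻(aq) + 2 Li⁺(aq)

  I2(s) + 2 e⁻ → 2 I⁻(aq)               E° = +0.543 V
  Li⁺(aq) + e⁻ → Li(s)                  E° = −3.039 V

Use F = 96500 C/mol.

In the reaction as written I2(s) is reduced, so the I₂/I⁻ couple is the cathode and Li⁺/Li is the anode.
E°cell = +0.543 − (−3.039) = +3.582 V; balancing electrons gives n = 2.
ΔG° = −nFE°cell = −(2)(96500)(+3.582) J/mol = −691 kJ/mol.

−691 kJ/mol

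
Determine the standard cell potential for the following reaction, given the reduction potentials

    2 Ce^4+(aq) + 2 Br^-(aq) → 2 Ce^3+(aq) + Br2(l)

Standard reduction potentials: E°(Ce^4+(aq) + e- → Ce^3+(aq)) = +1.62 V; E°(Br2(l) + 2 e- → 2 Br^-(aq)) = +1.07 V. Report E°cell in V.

Ce^4+(aq) gains electrons, so the Ce⁴⁺/Ce³⁺ couple is the cathode; the Br₂/Br⁻ couple is the anode.
E°cell = E°(cathode) − E°(anode) = +1.62 − (+1.07) = +0.55 V.
The positive value indicates the reaction is spontaneous as written.

+0.55 V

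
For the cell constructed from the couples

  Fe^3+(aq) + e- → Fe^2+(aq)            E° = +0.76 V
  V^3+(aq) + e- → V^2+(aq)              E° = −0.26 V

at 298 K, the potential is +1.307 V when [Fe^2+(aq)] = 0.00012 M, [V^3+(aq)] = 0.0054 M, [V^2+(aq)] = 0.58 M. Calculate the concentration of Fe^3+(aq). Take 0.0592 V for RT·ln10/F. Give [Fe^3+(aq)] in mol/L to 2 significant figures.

0.079 M

The Fe³⁺/Fe²⁺ couple has the larger reduction potential, so it is the cathode: E°cell = +0.76 − (−0.26) = +1.02 V and n = 1.
Rearranging E = E° − (0.0592/n)·log Q gives log Q = 1(+1.02 − (+1.307))/0.0592 = −4.848.
The balanced reaction is Fe^3+(aq) + V^2+(aq) → Fe^2+(aq) + V^3+(aq), so Q = ([Fe^2+(aq)]·[V^3+(aq)]) / ([Fe^3+(aq)]·[V^2+(aq)]).
Solving for the unknown gives log [Fe^3+(aq)] = −1.104, so [Fe^3+(aq)] ≈ 0.079 M.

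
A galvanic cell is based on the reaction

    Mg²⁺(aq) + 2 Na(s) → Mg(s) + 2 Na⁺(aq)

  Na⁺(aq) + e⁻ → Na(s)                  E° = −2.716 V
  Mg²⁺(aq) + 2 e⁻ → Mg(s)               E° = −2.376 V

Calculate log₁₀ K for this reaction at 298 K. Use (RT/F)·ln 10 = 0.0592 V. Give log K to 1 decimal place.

log K = 11.5

The Mg²⁺/Mg couple is reduced (cathode); E°cell = −2.376 − (−2.716) = +0.340 V with n = 2.
At equilibrium E = 0, so log K = nE°cell / 0.0592 = (2)(+0.340) / 0.0592 = 11.5.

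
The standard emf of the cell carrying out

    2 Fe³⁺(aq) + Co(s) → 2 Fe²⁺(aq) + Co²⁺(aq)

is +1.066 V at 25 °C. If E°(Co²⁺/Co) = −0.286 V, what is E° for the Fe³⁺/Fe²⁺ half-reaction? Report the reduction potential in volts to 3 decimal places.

In the reaction as written the Fe³⁺/Fe²⁺ couple is reduced (cathode) and Co²⁺/Co is oxidized (anode), so E°cell = E°(Fe³⁺/Fe²⁺) − E°(Co²⁺/Co).
E°(Fe³⁺/Fe²⁺) = E°cell + E°(anode) = +1.066 + (−0.286) = +0.780 V.

+0.780 V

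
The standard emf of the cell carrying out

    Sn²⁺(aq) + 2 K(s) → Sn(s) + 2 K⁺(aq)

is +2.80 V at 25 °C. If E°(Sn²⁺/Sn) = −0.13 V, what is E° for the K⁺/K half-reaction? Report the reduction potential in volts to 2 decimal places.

−2.93 V

In the reaction as written the Sn²⁺/Sn couple is reduced (cathode) and K⁺/K is oxidized (anode), so E°cell = E°(Sn²⁺/Sn) − E°(K⁺/K).
E°(K⁺/K) = E°(cathode) − E°cell = −0.13 − (+2.80) = −2.93 V.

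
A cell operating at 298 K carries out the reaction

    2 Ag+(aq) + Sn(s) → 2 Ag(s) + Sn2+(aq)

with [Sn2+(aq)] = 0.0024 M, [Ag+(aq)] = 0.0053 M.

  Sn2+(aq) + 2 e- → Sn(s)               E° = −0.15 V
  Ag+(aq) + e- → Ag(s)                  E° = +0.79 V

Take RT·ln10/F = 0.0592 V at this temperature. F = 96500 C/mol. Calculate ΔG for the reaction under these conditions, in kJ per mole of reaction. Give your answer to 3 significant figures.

−170 kJ/mol

The standard cell potential is +0.79 − (−0.15) = +0.94 V, with n = 2 electrons in the balanced equation.
Here Q = [Sn2+(aq)] / [Ag+(aq)]^2 = 85.4 (log Q = 1.932), giving E = +0.94 − (0.0592/2)·(1.932) = +0.8828 V.
ΔG = −nFE = −(2)(96500)(+0.8828) J/mol = −170 kJ/mol.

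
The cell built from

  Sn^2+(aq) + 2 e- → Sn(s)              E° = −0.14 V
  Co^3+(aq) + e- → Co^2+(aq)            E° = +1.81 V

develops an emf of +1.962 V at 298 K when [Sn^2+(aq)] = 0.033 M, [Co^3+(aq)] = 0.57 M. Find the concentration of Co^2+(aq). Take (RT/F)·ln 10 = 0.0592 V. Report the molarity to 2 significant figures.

2.0 M

Co³⁺/Co²⁺ is the cathode (higher E°); E°cell = +1.81 − (−0.14) = +1.95 V with n = 2.
From the Nernst equation, log Q = n(E° − E)/0.0592 = 2·(+1.95 − (+1.962))/0.0592 = −0.405.
The balanced reaction is 2 Co^3+(aq) + Sn(s) → 2 Co^2+(aq) + Sn^2+(aq), so Q = ([Co^2+(aq)]^2·[Sn^2+(aq)]) / [Co^3+(aq)]^2.
Isolating [Co^2+(aq)] in Q = 10^{−0.405} yields log [Co^2+(aq)] = 0.294, i.e. 2.0 M.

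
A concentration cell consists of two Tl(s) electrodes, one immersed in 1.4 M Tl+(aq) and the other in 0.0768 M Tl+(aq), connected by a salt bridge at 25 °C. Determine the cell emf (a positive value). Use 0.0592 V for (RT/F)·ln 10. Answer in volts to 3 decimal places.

For a concentration cell E°cell = 0, since both electrodes use the same couple.
The compartment with the higher Tl+(aq) concentration (1.4 M) acts as the cathode; ions are reduced there and produced at the dilute (0.0768 M) anode.
With n = 1, Ecell = −(0.0592/1)·log([dilute]/[conc]) = −(0.0592/1)·log(0.0768/1.4) = +0.075 V.

0.075 V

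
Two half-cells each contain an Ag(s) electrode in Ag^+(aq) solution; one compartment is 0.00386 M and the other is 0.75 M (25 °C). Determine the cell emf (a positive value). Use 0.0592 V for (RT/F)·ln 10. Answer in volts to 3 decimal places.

For a concentration cell E°cell = 0, since both electrodes use the same couple.
The compartment with the higher Ag^+(aq) concentration (0.75 M) acts as the cathode; ions are reduced there and produced at the dilute (0.00386 M) anode.
With n = 1, Ecell = −(0.0592/1)·log([dilute]/[conc]) = −(0.0592/1)·log(0.00386/0.75) = +0.135 V.

0.135 V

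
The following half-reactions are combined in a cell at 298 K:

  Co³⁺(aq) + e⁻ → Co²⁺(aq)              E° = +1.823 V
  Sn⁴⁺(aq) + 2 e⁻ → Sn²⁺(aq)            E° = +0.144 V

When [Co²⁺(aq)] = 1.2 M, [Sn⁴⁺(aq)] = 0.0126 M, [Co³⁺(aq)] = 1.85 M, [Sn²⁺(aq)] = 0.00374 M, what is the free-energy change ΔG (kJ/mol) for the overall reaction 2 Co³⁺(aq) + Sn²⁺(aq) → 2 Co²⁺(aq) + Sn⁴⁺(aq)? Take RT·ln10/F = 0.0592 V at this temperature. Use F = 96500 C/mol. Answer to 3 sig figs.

−323 kJ/mol

E°cell = +1.823 − (+0.144) = +1.679 V; the balanced reaction transfers n = 2 electrons.
Q = ([Co²⁺(aq)]^2·[Sn⁴⁺(aq)]) / ([Co³⁺(aq)]^2·[Sn²⁺(aq)]) = 1.42, so log Q = 0.152 and E = +1.679 − (0.0592/2)(0.152) = +1.6745 V.
Then ΔG = −nFE = −2 × 96500 × +1.6745 J/mol = −323 kJ/mol.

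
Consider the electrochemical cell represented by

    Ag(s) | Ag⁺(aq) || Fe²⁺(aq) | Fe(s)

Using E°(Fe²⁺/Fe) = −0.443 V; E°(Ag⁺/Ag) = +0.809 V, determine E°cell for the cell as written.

By convention the left-hand electrode in cell notation is the anode (oxidation) and the right-hand electrode is the cathode (reduction).
E°cell = E°(right) − E°(left) = −0.443 − (+0.809) = −1.252 V.
The negative sign shows that, as written, the cell would require an external voltage to drive the reaction.

−1.252 V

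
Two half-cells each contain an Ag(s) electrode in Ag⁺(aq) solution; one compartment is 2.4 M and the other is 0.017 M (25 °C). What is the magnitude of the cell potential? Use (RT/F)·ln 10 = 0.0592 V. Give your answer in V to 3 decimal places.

0.127 V

For a concentration cell E°cell = 0, since both electrodes use the same couple.
The compartment with the higher Ag⁺(aq) concentration (2.4 M) acts as the cathode; ions are reduced there and produced at the dilute (0.017 M) anode.
With n = 1, Ecell = −(0.0592/1)·log([dilute]/[conc]) = −(0.0592/1)·log(0.017/2.4) = +0.127 V.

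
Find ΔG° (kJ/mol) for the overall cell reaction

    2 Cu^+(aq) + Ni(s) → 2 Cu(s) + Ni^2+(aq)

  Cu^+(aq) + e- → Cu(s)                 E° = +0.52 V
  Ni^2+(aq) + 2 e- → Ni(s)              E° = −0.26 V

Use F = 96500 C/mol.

−151 kJ/mol

In the reaction as written Cu^+(aq) is reduced, so the Cu⁺/Cu couple is the cathode and Ni²⁺/Ni is the anode.
E°cell = +0.52 − (−0.26) = +0.78 V; balancing electrons gives n = 2.
ΔG° = −nFE°cell = −(2)(96500)(+0.78) J/mol = −151 kJ/mol.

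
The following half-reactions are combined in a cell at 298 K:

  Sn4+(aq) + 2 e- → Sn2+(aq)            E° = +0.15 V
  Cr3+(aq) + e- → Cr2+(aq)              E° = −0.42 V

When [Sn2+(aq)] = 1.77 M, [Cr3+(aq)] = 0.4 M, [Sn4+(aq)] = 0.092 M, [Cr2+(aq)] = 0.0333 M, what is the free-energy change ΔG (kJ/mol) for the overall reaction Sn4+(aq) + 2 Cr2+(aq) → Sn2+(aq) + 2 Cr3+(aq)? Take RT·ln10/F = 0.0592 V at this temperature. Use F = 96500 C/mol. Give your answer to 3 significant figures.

With Sn⁴⁺/Sn²⁺ reduced at the cathode, E°cell = +0.15 − (−0.42) = +0.57 V and n = 2.
The reaction quotient is ([Sn2+(aq)]·[Cr3+(aq)]^2) / ([Sn4+(aq)]·[Cr2+(aq)]^2) = 2.78×10^3; by Nernst, E = +0.57 − (0.0592/2)(3.443) = +0.4681 V.
Then ΔG = −nFE = −2 × 96500 × +0.4681 J/mol = −90.3 kJ/mol.

−90.3 kJ/mol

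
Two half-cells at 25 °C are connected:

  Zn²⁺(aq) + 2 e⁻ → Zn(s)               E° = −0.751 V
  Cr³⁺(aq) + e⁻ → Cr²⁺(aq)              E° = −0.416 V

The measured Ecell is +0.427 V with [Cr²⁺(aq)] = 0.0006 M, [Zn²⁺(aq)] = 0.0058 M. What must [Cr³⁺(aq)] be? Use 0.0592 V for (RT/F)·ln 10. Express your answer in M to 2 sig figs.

With Cr³⁺/Cr²⁺ at the cathode and Zn²⁺/Zn at the anode, E°cell = −0.416 − (−0.751) = +0.335 V (n = 2).
Rearranging E = E° − (0.0592/n)·log Q gives log Q = 2(+0.335 − (+0.427))/0.0592 = −3.108.
For 2 Cr³⁺(aq) + Zn(s) → 2 Cr²⁺(aq) + Zn²⁺(aq), the reaction quotient is Q = ([Cr²⁺(aq)]^2·[Zn²⁺(aq)]) / [Cr³⁺(aq)]^2.
Solving for the unknown gives log [Cr³⁺(aq)] = −2.786, so [Cr³⁺(aq)] ≈ 0.0016 M.

0.0016 M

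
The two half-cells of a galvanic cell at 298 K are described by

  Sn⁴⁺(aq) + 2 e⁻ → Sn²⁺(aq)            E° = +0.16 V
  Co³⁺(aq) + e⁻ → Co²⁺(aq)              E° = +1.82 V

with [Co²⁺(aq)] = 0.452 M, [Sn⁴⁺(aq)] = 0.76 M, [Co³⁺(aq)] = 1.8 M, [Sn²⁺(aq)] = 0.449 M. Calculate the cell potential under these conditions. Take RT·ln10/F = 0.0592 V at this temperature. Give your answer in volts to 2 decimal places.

+1.69 V

Co³⁺/Co²⁺ is reduced (cathode, E° = +1.82 V) and Sn⁴⁺/Sn²⁺ is oxidized (anode).
E°cell = +1.82 − (+0.16) = +1.66 V, with n = 2 electrons transferred.
For the overall reaction 2 Co³⁺(aq) + Sn²⁺(aq) → 2 Co²⁺(aq) + Sn⁴⁺(aq), Q = ([Co²⁺(aq)]^2·[Sn⁴⁺(aq)]) / ([Co³⁺(aq)]^2·[Sn²⁺(aq)]) = 0.107, giving log Q = −0.972.
Applying E = E° − (RT ln10/nF)·log Q gives +1.66 − (0.0592/2)(−0.972) = +1.69 V.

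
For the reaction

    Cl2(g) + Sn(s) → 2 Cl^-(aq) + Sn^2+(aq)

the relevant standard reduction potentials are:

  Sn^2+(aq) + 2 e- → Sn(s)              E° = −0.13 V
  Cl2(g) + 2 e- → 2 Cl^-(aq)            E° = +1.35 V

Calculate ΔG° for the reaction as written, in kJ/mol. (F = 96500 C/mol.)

−286 kJ/mol

In the reaction as written Cl2(g) is reduced, so the Cl₂/Cl⁻ couple is the cathode and Sn²⁺/Sn is the anode.
E°cell = +1.35 − (−0.13) = +1.48 V; balancing electrons gives n = 2.
ΔG° = −nFE°cell = −(2)(96500)(+1.48) J/mol = −286 kJ/mol.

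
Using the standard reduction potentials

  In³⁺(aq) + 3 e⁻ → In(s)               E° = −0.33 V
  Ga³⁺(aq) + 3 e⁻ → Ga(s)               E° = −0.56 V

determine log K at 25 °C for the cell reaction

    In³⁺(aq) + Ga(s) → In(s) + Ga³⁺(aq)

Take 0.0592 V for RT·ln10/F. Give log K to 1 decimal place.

log K = 11.7

The In³⁺/In couple is reduced (cathode); E°cell = −0.33 − (−0.56) = +0.23 V with n = 3.
At equilibrium E = 0, so log K = nE°cell / 0.0592 = (3)(+0.23) / 0.0592 = 11.7.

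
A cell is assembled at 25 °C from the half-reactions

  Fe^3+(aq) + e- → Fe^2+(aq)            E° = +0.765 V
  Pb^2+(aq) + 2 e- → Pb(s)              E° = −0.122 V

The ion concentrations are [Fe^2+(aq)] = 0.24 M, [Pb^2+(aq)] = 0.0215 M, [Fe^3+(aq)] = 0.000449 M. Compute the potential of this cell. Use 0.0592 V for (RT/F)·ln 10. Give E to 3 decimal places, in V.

+0.775 V

Fe³⁺/Fe²⁺ is reduced (cathode, E° = +0.765 V) and Pb²⁺/Pb is oxidized (anode).
E°cell = +0.765 − (−0.122) = +0.887 V, with n = 2 electrons transferred.
The balanced reaction is 2 Fe^3+(aq) + Pb(s) → 2 Fe^2+(aq) + Pb^2+(aq), so Q = ([Fe^2+(aq)]^2·[Pb^2+(aq)]) / [Fe^3+(aq)]^2 = 6.14×10^3 and log Q = 3.788.
Applying E = E° − (RT ln10/nF)·log Q gives +0.887 − (0.0592/2)(3.788) = +0.775 V.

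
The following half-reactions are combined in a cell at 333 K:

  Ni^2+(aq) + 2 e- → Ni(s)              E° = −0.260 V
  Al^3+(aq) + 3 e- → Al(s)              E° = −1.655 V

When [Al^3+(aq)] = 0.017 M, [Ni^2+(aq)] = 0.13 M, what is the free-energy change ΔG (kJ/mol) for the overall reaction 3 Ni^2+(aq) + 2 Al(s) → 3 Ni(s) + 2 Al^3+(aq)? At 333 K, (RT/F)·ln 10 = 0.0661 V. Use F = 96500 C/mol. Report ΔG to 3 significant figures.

With Ni²⁺/Ni reduced at the cathode, E°cell = −0.260 − (−1.655) = +1.395 V and n = 6.
Here Q = [Al^3+(aq)]^2 / [Ni^2+(aq)]^3 = 0.132 (log Q = −0.881), giving E = +1.395 − (0.0661/6)·(−0.881) = +1.4047 V.
Then ΔG = −nFE = −6 × 96500 × +1.4047 J/mol = −813 kJ/mol.

−813 kJ/mol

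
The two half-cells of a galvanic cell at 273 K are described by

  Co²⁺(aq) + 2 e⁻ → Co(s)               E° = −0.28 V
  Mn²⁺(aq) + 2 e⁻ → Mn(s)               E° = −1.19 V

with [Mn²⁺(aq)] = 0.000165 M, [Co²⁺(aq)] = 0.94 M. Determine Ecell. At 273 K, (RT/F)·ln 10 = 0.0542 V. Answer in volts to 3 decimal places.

+1.012 V

Since E°(Co²⁺/Co) > E°(Mn²⁺/Mn), Co²⁺/Co serves as the cathode.
E°cell = E°cat − E°an = −0.28 − (−1.19) = +0.91 V; n = 2.
For the overall reaction Co²⁺(aq) + Mn(s) → Co(s) + Mn²⁺(aq), Q = [Mn²⁺(aq)] / [Co²⁺(aq)] = 0.000176, giving log Q = −3.756.
By the Nernst equation, E = +0.91 − (0.0542/2)·(−3.756) = +1.012 V.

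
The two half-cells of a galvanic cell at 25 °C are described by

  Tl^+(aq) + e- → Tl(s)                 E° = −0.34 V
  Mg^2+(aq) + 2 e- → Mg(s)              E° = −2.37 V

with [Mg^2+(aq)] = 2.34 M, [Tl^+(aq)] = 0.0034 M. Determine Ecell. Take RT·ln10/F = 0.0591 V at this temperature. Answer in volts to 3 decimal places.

Since E°(Tl⁺/Tl) > E°(Mg²⁺/Mg), Tl⁺/Tl serves as the cathode.
E°cell = E°cat − E°an = −0.34 − (−2.37) = +2.03 V; n = 2.
Balancing gives 2 Tl^+(aq) + Mg(s) → 2 Tl(s) + Mg^2+(aq); hence Q = [Mg^2+(aq)] / [Tl^+(aq)]^2 = 2.02×10^5 (log Q = 5.306).
Applying E = E° − (RT ln10/nF)·log Q gives +2.03 − (0.0591/2)(5.306) = +1.873 V.

+1.873 V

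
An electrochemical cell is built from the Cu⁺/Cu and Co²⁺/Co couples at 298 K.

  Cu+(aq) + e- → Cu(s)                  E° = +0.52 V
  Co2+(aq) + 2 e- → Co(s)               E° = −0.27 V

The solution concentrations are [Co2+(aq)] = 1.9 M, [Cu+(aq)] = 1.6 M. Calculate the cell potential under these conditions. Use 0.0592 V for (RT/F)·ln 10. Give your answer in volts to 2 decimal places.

+0.79 V

Cu⁺/Cu is reduced (cathode, E° = +0.52 V) and Co²⁺/Co is oxidized (anode).
E°cell = E°cat − E°an = +0.52 − (−0.27) = +0.79 V; n = 2.
Balancing gives 2 Cu+(aq) + Co(s) → 2 Cu(s) + Co2+(aq); hence Q = [Co2+(aq)] / [Cu+(aq)]^2 = 0.742 (log Q = −0.129).
By the Nernst equation, E = +0.79 − (0.0592/2)·(−0.129) = +0.79 V.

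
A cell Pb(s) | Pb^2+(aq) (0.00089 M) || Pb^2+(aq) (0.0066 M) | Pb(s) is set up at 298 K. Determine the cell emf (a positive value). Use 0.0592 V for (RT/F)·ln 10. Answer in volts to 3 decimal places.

For a concentration cell E°cell = 0, since both electrodes use the same couple.
The compartment with the higher Pb^2+(aq) concentration (0.0066 M) acts as the cathode; ions are reduced there and produced at the dilute (0.00089 M) anode.
With n = 2, Ecell = −(0.0592/2)·log([dilute]/[conc]) = −(0.0592/2)·log(0.00089/0.0066) = +0.026 V.

0.026 V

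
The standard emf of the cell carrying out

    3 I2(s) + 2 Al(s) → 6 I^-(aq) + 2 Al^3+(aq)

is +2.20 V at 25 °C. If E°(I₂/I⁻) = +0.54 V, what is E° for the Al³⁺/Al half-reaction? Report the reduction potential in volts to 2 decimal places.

−1.66 V

In the reaction as written the I₂/I⁻ couple is reduced (cathode) and Al³⁺/Al is oxidized (anode), so E°cell = E°(I₂/I⁻) − E°(Al³⁺/Al).
E°(Al³⁺/Al) = E°(cathode) − E°cell = +0.54 − (+2.20) = −1.66 V.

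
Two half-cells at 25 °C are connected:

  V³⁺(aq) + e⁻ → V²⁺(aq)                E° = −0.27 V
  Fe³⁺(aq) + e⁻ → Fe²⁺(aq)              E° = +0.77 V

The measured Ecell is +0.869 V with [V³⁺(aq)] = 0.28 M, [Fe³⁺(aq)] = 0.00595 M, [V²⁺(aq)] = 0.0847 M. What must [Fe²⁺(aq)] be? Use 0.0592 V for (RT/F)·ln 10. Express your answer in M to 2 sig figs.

With Fe³⁺/Fe²⁺ at the cathode and V³⁺/V²⁺ at the anode, E°cell = +0.77 − (−0.27) = +1.04 V (n = 1).
Rearranging E = E° − (0.0592/n)·log Q gives log Q = 1(+1.04 − (+0.869))/0.0592 = 2.889.
The balanced reaction is Fe³⁺(aq) + V²⁺(aq) → Fe²⁺(aq) + V³⁺(aq), so Q = ([Fe²⁺(aq)]·[V³⁺(aq)]) / ([Fe³⁺(aq)]·[V²⁺(aq)]).
Substituting the known concentrations and solving, log [Fe²⁺(aq)] = 0.144 and [Fe²⁺(aq)] = 1.4 M.

1.4 M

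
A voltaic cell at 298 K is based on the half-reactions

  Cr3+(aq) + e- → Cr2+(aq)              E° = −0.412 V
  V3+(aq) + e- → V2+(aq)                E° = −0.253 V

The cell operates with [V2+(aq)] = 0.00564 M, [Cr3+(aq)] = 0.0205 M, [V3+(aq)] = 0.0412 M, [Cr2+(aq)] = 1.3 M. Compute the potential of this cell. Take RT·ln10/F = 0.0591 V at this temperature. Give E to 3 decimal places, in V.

V³⁺/V²⁺ is reduced (cathode, E° = −0.253 V) and Cr³⁺/Cr²⁺ is oxidized (anode).
The standard potential is −0.253 − (−0.412) = +0.159 V and the balanced reaction transfers n = 1 electron.
For the overall reaction V3+(aq) + Cr2+(aq) → V2+(aq) + Cr3+(aq), Q = ([V2+(aq)]·[Cr3+(aq)]) / ([V3+(aq)]·[Cr2+(aq)]) = 0.00216, giving log Q = −2.666.
By the Nernst equation, E = +0.159 − (0.0591/1)·(−2.666) = +0.317 V.

+0.317 V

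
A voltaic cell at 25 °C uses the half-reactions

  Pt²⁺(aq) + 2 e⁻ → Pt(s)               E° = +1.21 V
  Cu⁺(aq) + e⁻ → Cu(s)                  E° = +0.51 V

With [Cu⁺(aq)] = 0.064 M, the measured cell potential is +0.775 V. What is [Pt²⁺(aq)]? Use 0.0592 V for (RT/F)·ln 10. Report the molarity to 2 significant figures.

1.4 M

With Pt²⁺/Pt at the cathode and Cu⁺/Cu at the anode, E°cell = +1.21 − (+0.51) = +0.70 V (n = 2).
Since E = E° − (0.0592/n)·log Q, log Q = n(E° − E)/0.0592 = −2.534.
For Pt²⁺(aq) + 2 Cu(s) → Pt(s) + 2 Cu⁺(aq), the reaction quotient is Q = [Cu⁺(aq)]^2 / [Pt²⁺(aq)].
Solving for the unknown gives log [Pt²⁺(aq)] = 0.146, so [Pt²⁺(aq)] ≈ 1.4 M.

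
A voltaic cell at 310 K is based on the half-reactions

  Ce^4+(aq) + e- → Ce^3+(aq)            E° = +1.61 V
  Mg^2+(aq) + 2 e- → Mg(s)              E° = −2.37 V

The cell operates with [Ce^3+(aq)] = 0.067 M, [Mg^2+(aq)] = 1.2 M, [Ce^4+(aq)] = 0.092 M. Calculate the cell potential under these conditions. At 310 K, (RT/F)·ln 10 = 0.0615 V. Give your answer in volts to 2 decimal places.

+3.99 V

Ce⁴⁺/Ce³⁺ is reduced (cathode, E° = +1.61 V) and Mg²⁺/Mg is oxidized (anode).
E°cell = E°cat − E°an = +1.61 − (−2.37) = +3.98 V; n = 2.
Balancing gives 2 Ce^4+(aq) + Mg(s) → 2 Ce^3+(aq) + Mg^2+(aq); hence Q = ([Ce^3+(aq)]^2·[Mg^2+(aq)]) / [Ce^4+(aq)]^2 = 0.636 (log Q = −0.196).
Applying E = E° − (RT ln10/nF)·log Q gives +3.98 − (0.0615/2)(−0.196) = +3.99 V.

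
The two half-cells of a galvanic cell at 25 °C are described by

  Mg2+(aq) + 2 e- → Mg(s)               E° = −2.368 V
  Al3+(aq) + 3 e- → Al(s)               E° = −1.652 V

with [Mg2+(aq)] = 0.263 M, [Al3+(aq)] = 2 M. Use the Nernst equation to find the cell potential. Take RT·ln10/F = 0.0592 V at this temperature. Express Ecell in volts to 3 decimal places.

+0.739 V

Since E°(Al³⁺/Al) > E°(Mg²⁺/Mg), Al³⁺/Al serves as the cathode.
E°cell = −1.652 − (−2.368) = +0.716 V, with n = 6 electrons transferred.
For the overall reaction 2 Al3+(aq) + 3 Mg(s) → 2 Al(s) + 3 Mg2+(aq), Q = [Mg2+(aq)]^3 / [Al3+(aq)]^2 = 0.00455, giving log Q = −2.342.
E = E° − (0.0592/n)·log Q = +0.716 − (0.0592/6)(−2.342) = +0.739 V.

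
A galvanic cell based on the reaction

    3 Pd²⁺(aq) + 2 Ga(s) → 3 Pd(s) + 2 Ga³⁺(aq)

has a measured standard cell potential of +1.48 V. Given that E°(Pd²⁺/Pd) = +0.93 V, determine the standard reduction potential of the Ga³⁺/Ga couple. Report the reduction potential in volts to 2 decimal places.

−0.55 V

In the reaction as written the Pd²⁺/Pd couple is reduced (cathode) and Ga³⁺/Ga is oxidized (anode), so E°cell = E°(Pd²⁺/Pd) − E°(Ga³⁺/Ga).
E°(Ga³⁺/Ga) = E°(cathode) − E°cell = +0.93 − (+1.48) = −0.55 V.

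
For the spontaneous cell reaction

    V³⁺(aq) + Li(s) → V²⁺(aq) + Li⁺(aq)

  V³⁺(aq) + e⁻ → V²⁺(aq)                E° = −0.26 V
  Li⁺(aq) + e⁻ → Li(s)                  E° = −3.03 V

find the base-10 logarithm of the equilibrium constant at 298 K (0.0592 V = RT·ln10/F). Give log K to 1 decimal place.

log K = 46.8

The V³⁺/V²⁺ couple is reduced (cathode); E°cell = −0.26 − (−3.03) = +2.77 V with n = 1.
At equilibrium E = 0, so log K = nE°cell / 0.0592 = (1)(+2.77) / 0.0592 = 46.8.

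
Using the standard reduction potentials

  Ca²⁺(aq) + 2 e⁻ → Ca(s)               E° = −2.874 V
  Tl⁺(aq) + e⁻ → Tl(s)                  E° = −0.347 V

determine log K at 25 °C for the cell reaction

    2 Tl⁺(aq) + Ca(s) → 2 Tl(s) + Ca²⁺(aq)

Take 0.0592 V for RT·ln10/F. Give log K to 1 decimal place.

log K = 85.4

The Tl⁺/Tl couple is reduced (cathode); E°cell = −0.347 − (−2.874) = +2.527 V with n = 2.
At equilibrium E = 0, so log K = nE°cell / 0.0592 = (2)(+2.527) / 0.0592 = 85.4.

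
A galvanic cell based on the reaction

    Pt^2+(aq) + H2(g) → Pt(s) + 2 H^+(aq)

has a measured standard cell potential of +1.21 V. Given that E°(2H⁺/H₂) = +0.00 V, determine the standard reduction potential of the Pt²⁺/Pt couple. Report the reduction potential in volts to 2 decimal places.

+1.21 V

In the reaction as written the Pt²⁺/Pt couple is reduced (cathode) and 2H⁺/H₂ is oxidized (anode), so E°cell = E°(Pt²⁺/Pt) − E°(2H⁺/H₂).
E°(Pt²⁺/Pt) = E°cell + E°(anode) = +1.21 + (+0.00) = +1.21 V.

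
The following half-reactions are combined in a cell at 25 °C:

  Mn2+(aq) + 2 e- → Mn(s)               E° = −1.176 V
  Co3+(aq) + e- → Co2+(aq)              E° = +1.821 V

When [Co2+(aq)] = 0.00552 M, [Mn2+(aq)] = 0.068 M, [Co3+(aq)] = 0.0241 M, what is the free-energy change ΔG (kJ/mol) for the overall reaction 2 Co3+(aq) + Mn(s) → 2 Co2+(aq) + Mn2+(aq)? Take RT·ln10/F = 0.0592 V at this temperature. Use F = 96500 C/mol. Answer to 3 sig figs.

The standard cell potential is +1.821 − (−1.176) = +2.997 V, with n = 2 electrons in the balanced equation.
Q = ([Co2+(aq)]^2·[Mn2+(aq)]) / [Co3+(aq)]^2 = 0.00357, so log Q = −2.448 and E = +2.997 − (0.0592/2)(−2.448) = +3.0695 V.
Finally ΔG = −nFE = −(2)(96500 C/mol)(+3.0695 V) = −592 kJ/mol.

−592 kJ/mol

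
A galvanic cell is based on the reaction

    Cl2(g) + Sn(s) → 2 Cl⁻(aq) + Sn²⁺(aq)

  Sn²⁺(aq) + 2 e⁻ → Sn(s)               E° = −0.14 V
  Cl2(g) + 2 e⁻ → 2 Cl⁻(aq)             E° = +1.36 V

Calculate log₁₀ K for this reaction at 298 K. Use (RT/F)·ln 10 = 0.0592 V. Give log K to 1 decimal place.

log K = 50.7

The Cl₂/Cl⁻ couple is reduced (cathode); E°cell = +1.36 − (−0.14) = +1.50 V with n = 2.
At equilibrium E = 0, so log K = nE°cell / 0.0592 = (2)(+1.50) / 0.0592 = 50.7.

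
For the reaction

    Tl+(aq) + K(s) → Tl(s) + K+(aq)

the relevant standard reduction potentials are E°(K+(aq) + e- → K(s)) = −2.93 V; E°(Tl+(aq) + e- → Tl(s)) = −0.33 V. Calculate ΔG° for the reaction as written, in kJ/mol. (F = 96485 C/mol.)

In the reaction as written Tl+(aq) is reduced, so the Tl⁺/Tl couple is the cathode and K⁺/K is the anode.
E°cell = −0.33 − (−2.93) = +2.60 V; balancing electrons gives n = 1.
ΔG° = −nFE°cell = −(1)(96485)(+2.60) J/mol = −251 kJ/mol.

−251 kJ/mol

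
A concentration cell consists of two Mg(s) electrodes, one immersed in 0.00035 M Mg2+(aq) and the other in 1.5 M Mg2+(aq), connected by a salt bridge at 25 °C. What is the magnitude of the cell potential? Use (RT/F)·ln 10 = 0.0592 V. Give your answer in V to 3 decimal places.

0.108 V

For a concentration cell E°cell = 0, since both electrodes use the same couple.
The compartment with the higher Mg2+(aq) concentration (1.5 M) acts as the cathode; ions are reduced there and produced at the dilute (0.00035 M) anode.
With n = 2, Ecell = −(0.0592/2)·log([dilute]/[conc]) = −(0.0592/2)·log(0.00035/1.5) = +0.108 V.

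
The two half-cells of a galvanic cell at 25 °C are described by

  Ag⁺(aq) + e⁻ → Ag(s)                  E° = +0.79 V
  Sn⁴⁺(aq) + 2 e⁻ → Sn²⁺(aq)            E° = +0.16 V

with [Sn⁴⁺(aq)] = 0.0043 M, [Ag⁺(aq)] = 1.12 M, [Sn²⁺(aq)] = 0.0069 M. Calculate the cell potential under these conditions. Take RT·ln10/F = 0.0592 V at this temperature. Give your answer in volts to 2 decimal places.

+0.64 V

Since E°(Ag⁺/Ag) > E°(Sn⁴⁺/Sn²⁺), Ag⁺/Ag serves as the cathode.
E°cell = +0.79 − (+0.16) = +0.63 V, with n = 2 electrons transferred.
The balanced reaction is 2 Ag⁺(aq) + Sn²⁺(aq) → 2 Ag(s) + Sn⁴⁺(aq), so Q = [Sn⁴⁺(aq)] / ([Ag⁺(aq)]^2·[Sn²⁺(aq)]) = 0.497 and log Q = −0.304.
By the Nernst equation, E = +0.63 − (0.0592/2)·(−0.304) = +0.64 V.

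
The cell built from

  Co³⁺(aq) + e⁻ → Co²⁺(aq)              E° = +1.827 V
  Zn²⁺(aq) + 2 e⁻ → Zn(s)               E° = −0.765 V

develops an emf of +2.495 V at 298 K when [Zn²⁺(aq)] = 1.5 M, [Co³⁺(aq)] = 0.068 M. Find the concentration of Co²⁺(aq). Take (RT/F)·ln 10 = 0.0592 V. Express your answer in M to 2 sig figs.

The Co³⁺/Co²⁺ couple has the larger reduction potential, so it is the cathode: E°cell = +1.827 − (−0.765) = +2.592 V and n = 2.
Rearranging E = E° − (0.0592/n)·log Q gives log Q = 2(+2.592 − (+2.495))/0.0592 = 3.277.
Balancing electrons gives 2 Co³⁺(aq) + Zn(s) → 2 Co²⁺(aq) + Zn²⁺(aq); thus Q = ([Co²⁺(aq)]^2·[Zn²⁺(aq)]) / [Co³⁺(aq)]^2.
Solving for the unknown gives log [Co²⁺(aq)] = 0.383, so [Co²⁺(aq)] ≈ 2.4 M.

2.4 M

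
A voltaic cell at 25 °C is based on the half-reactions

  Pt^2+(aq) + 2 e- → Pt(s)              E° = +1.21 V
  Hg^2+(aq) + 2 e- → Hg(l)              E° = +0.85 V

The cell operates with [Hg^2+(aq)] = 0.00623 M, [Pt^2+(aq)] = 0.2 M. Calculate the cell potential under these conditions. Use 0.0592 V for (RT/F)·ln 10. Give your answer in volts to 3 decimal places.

Pt²⁺/Pt is reduced (cathode, E° = +1.21 V) and Hg²⁺/Hg is oxidized (anode).
E°cell = E°cat − E°an = +1.21 − (+0.85) = +0.36 V; n = 2.
Balancing gives Pt^2+(aq) + Hg(l) → Pt(s) + Hg^2+(aq); hence Q = [Hg^2+(aq)] / [Pt^2+(aq)] = 0.0312 (log Q = −1.507).
By the Nernst equation, E = +0.36 − (0.0592/2)·(−1.507) = +0.405 V.

+0.405 V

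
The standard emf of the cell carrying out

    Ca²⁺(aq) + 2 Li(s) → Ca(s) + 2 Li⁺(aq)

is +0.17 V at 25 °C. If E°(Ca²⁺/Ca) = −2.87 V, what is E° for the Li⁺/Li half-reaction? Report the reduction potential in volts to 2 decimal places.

In the reaction as written the Ca²⁺/Ca couple is reduced (cathode) and Li⁺/Li is oxidized (anode), so E°cell = E°(Ca²⁺/Ca) − E°(Li⁺/Li).
E°(Li⁺/Li) = E°(cathode) − E°cell = −2.87 − (+0.17) = −3.04 V.

−3.04 V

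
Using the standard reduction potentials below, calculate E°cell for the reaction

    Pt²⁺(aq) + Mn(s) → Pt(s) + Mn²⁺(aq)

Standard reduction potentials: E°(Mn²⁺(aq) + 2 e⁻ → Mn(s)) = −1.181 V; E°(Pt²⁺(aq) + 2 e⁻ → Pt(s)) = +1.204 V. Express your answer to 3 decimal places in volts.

In the reaction as written, Pt²⁺(aq) is reduced (cathode) and Mn²⁺(aq) is produced by oxidation at the anode.
E°cell = E°(cathode) − E°(anode) = +1.204 − (−1.181) = +2.385 V.
The positive value indicates the reaction is spontaneous as written.

+2.385 V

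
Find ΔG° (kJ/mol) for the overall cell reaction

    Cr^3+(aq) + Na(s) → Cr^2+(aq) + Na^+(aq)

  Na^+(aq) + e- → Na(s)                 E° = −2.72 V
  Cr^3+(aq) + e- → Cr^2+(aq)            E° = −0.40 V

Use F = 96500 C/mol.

In the reaction as written Cr^3+(aq) is reduced, so the Cr³⁺/Cr²⁺ couple is the cathode and Na⁺/Na is the anode.
E°cell = −0.40 − (−2.72) = +2.32 V; balancing electrons gives n = 1.
ΔG° = −nFE°cell = −(1)(96500)(+2.32) J/mol = −224 kJ/mol.

−224 kJ/mol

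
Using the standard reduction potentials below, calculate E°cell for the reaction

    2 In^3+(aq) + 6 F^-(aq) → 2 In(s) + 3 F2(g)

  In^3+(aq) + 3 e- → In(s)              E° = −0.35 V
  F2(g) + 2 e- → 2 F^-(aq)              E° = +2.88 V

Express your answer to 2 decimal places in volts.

−3.23 V

In^3+(aq) gains electrons, so the In³⁺/In couple is the cathode; the F₂/F⁻ couple is the anode.
E°cell = E°(cathode) − E°(anode) = −0.35 − (+2.88) = −3.23 V.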